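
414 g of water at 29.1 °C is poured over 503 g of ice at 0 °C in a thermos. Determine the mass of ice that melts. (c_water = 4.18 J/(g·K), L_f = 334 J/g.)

Cooling the water to 0 °C releases 414×4.18×29.1 = 50358 J.
To melt every bit of ice: 503×334 = 168002 J.
That's not enough to melt it all — equilibrium is at 0 °C with ice remaining.
m_melt = 50358 / L_f = 150.8 g.

m_melted ≈ 151 g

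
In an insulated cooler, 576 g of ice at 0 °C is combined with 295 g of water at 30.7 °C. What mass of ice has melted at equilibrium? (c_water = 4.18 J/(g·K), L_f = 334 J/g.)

m_melted ≈ 113 g

Water can give up m c ΔT = 295·4.18·30.7 = 37856 J before reaching 0 °C.
Fully melting the ice requires m_ice L_f = 576·334 = 192384 J.
Since 37856 < 192384 J, not all the ice melts; equilibrium is at 0 °C.
m_melted·334 = 37856  ⇒  m_melted ≈ 113.3 g.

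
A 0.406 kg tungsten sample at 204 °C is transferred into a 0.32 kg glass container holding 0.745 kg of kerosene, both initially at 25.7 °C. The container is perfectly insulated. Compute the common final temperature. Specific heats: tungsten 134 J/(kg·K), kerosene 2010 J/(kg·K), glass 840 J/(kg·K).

T_f ≈ 31.0 °C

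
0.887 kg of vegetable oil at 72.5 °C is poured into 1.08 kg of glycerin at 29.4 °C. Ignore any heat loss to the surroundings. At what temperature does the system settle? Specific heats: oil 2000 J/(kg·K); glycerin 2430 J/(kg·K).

T_f ≈ 46.8 °C

Conservation of energy gives ΣQ = 0:
0.887·2000·(T − 72.5) + 1.08·2430·(T − 29.4) = 0
1774(T − 72.5) + 2624.4(T − 29.4) = 0
4398.4 T = 205772
T = 205772 / 4398.4 = 46.8 °C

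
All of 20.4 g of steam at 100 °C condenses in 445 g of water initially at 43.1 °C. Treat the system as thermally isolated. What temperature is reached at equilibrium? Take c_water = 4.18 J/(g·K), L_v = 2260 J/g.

Let T be the final temperature. ΣQ_i = 0:
condense steam: −20.4·2260 = −46104; condensate cools 100→T: 20.4·4.18·(T − 100) = 85.27(T − 100); water warms: 445·4.18·(T − 43.1) = 1860.1(T − 43.1)
1945.4 T = 46104 + 8527.2 + 80170 = 134802
T ≈ 69.29 °C (< 100 °C, so full condensation is consistent).

T_f ≈ 69.3 °C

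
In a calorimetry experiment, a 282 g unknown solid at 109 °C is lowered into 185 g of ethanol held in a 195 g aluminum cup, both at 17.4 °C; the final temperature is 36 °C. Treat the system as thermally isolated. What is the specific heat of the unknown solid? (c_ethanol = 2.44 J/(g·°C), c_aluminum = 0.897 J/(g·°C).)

Let T be the final temperature. ΣQ_i = 0:
282×c×(36 − 109) + 185×2.44×(36 − 17.4) + 195×0.897×(36 − 17.4) = 0
-20586 c = -11649
c = -11649/-20586 ≈ 0.5659 J/(g·°C)

c ≈ 0.566 J/(g·°C)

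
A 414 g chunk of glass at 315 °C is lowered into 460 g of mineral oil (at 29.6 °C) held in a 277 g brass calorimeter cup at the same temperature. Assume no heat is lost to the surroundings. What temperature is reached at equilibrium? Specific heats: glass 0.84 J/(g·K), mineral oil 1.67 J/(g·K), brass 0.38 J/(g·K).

T_f ≈ 110.9 °C

Heat gained plus heat lost sum to zero:
414×0.84×(T − 315) + 460×1.67×(T − 29.6) + 277×0.38×(T − 29.6) = 0
(347.76 + 768.2 + 105.26) T = 347.76×315 + 768.2×29.6 + 105.26×29.6
T = 135399 / 1221.2 = 111 °C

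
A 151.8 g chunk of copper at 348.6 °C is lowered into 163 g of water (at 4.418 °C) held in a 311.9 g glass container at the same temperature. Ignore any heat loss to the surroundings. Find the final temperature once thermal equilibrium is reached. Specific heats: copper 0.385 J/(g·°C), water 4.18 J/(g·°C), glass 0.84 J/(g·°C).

Setting the total heat transfer to zero:
151.8·0.385·(T − 348.6) + 163·4.18·(T − 4.418) + 311.9·0.84·(T − 4.418) = 0
58.44(T − 348.6) + 681.34(T − 4.418) + 262(T − 4.418) = 0
1001.8 T = 24541
T = 24541/1001.8 ≈ 24.50 °C

T_f ≈ 24.5 °C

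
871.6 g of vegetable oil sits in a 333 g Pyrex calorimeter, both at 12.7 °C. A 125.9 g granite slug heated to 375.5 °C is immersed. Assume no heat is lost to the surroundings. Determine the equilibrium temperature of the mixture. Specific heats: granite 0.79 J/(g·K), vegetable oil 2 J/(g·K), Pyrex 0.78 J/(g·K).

T_f ≈ 29.9 °C

Heat gained plus heat lost sum to zero:
125.9*0.79*(T − 375.5) + 871.6*2*(T − 12.7) + 333*0.78*(T − 12.7) = 0
99.46(T − 375.5) + 1743.2(T − 12.7) + 259.74(T − 12.7) = 0
2102.4 T = 62785
T = 62785 / 2102.4 = 29.9 °C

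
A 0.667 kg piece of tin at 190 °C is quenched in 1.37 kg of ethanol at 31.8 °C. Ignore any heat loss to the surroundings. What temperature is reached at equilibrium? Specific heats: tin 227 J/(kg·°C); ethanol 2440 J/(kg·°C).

Heat lost by the tin equals heat gained by the ethanol:
0.667·227·(190 − T) = 1.37·2440·(T − 31.8)
151.41(190 − T) = 3342.8(T − 31.8)
3494.2 T = 135069  ⇒  T ≈ 38.66 °C

T_f ≈ 38.7 °C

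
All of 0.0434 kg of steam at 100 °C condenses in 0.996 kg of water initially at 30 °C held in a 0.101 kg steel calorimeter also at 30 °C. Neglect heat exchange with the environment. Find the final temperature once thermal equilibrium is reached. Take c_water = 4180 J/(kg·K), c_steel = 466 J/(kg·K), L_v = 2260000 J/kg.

T_f ≈ 55.2 °C

Let T be the final temperature. ΣQ_i = 0:
steam→water at 100 °C releases m L_v = 0.0434·2260000 = 98084; condensed water 100 °C→T: 181.41(T − 100); original water: 4163.3(T − 30); steel cup: 0.101·466·(T − 30) = 47.07(T − 30)
4391.8 T = 98084 + 18141 + 126310 = 242536
T ≈ 55.23 °C (< 100 °C, so full condensation is consistent).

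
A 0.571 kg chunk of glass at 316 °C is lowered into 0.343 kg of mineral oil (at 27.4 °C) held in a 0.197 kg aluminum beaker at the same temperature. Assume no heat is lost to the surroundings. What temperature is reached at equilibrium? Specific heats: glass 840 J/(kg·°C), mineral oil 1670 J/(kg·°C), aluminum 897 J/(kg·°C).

T_f ≈ 140.0 °C

Heat gained plus heat lost sum to zero:
0.571·840·(T − 316) + 0.343·1670·(T − 27.4) + 0.197·897·(T − 27.4) = 0
479.64(T − 316) + 572.81(T − 27.4) + 176.71(T − 27.4) = 0
1229.2 T = 172103
T ≈ 140.02 °C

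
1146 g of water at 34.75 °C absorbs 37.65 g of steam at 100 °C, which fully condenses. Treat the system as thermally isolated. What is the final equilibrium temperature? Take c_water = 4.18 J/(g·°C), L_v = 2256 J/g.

Setting the total heat transfer to zero:
latent heat released on condensation: 37.65·2256 = 84938; condensate cools 100→T: 37.65·4.18·(T − 100) = 157.38(T − 100); original water: 4790.3(T − 34.75)
4947.7 T = 84938 + 15738 + 166462 = 267138
T ≈ 53.99 °C, under the boiling point, so the assumption holds.

T_f ≈ 54.0 °C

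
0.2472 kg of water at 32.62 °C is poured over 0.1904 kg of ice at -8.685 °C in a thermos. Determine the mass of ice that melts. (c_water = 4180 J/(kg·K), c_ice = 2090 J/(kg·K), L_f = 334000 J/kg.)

m_melted ≈ 0.0906 kg

Heat available from the water dropping to 0 °C: 0.2472·4180·32.62 = 33706 J.
Of that, 0.1904·2090·8.685 = 3456.1 J goes to bring the ice to 0 °C, leaving 30250 J.
Melting all 0.1904 kg of ice would need 0.1904·334000 = 63594 J.
Since 30250 < 63594 J, not all the ice melts; equilibrium is at 0 °C.
m_melted·334000 = 30250  ⇒  m_melted ≈ 0.09057 kg.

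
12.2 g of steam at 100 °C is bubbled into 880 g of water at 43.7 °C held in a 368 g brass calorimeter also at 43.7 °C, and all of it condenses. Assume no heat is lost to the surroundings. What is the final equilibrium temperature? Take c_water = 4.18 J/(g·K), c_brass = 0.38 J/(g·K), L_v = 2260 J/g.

T_f ≈ 51.6 °C

Energy conservation, ΣQ = 0:
condense steam: −12.2×2260 = −27572
  condensed water 100 °C→T: 51(T − 100)
  original water: 3678.4(T − 43.7)
  cup: 139.84(T − 43.7)
3869.2 T = 27572 + 5099.6 + 166857 = 199529
T ≈ 51.57 °C, under the boiling point, so the assumption holds.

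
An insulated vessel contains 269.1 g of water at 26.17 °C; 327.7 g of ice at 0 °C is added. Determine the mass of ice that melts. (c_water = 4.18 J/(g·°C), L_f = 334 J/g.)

m_melted ≈ 88.1 g

Cooling the water to 0 °C releases 269.1×4.18×26.17 = 29437 J.
To melt every bit of ice: 327.7×334 = 109452 J.
Since 29437 < 109452 J, not all the ice melts; equilibrium is at 0 °C.
m_melt = 29437 / L_f = 88.13 g.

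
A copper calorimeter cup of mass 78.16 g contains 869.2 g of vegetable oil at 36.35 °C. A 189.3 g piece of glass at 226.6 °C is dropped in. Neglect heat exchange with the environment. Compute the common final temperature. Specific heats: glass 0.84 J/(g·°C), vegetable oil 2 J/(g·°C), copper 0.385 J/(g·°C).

T_f = Σ m_i c_i T_i / Σ m_i c_i:
T_f = (159.01·226.6 + 1738.4·36.35 + 30.09·36.35) / (159.01 + 1738.4 + 30.09)
    = 100317 / 1927.5 ≈ 52.04 °C

T_f ≈ 52.0 °C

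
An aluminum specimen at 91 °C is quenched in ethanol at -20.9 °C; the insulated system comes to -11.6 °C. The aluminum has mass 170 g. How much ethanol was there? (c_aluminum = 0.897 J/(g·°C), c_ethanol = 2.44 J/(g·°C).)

m ≈ 689 g

Net heat exchanged in the isolated system is zero:
170×0.897×(-11.6 − 91) + m×2.44×(-11.6 − (-20.9)) = 0
22.69 m = 15645
m = 15645/22.69 ≈ 689.5 g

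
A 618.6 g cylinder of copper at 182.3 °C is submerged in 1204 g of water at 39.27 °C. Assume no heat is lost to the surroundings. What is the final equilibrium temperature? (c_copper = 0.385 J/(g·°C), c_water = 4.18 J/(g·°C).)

Net heat exchanged in the isolated system is zero:
618.6*0.385*(T − 182.3) + 1204*4.18*(T − 39.27) = 0
238.16(T − 182.3) + 5032.7(T − 39.27) = 0
(238.16 + 5032.7) T = 238.16*182.3 + 5032.7*39.27
T = 241052/5270.9 ≈ 45.73 °C

T_f ≈ 45.7 °C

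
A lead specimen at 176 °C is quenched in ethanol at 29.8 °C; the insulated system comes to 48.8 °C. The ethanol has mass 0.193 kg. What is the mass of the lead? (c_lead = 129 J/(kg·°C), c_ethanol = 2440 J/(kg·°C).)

m ≈ 0.545 kg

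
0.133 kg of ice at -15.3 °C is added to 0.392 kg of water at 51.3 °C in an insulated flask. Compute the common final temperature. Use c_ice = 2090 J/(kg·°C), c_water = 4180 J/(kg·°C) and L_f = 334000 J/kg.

Heat gained plus heat lost sum to zero:
ice -15.3→0 °C: 0.133×2090×15.3 = 4252.9
  latent heat to melt: 0.133×334000 = 44422
  warm the meltwater: 555.94 T
  water: 1638.6(T − 51.3)
2194.5 T = 84058 − 48675 = 35383
T ≈ 16.12 °C. Since T > 0 °C, the all-ice-melts assumption holds.

T_f ≈ 16.1 °C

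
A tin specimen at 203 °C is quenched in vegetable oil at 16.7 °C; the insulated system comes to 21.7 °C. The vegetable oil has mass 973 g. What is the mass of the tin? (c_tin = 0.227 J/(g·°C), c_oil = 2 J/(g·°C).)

|Q_tin| = |Q_oil|:
m·0.227·(203 − 21.7) = 973·2·(21.7 − 16.7)
41.16 m = 9730  ⇒  m ≈ 236.4 g

m ≈ 236 g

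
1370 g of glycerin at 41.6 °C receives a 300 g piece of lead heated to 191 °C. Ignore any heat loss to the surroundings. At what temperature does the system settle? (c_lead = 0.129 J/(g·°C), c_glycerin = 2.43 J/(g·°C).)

T_f ≈ 43.3 °C

With ΣQ=0 the equilibrium temperature is the m·c-weighted mean:
T_f = (38.7×191 + 3329.1×41.6) / (38.7 + 3329.1)
    = 145882 / 3367.8 ≈ 43.32 °C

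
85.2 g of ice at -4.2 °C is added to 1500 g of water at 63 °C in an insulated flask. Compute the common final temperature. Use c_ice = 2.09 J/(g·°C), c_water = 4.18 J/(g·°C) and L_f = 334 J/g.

T_f ≈ 55.2 °C

Let T be the final temperature. ΣQ_i = 0:
ice -4.2→0 °C: 85.2·2.09·4.2 = 747.89; fusion: m_ice L_f = 85.2·334 = 28457; warm the meltwater: 356.14 T; water cools: 1500·4.18·(T − 63) = 6270(T − 63)
6626.1 T = 395010 − 29205 = 365805
T ≈ 55.21 °C. Since T > 0 °C, the all-ice-melts assumption holds.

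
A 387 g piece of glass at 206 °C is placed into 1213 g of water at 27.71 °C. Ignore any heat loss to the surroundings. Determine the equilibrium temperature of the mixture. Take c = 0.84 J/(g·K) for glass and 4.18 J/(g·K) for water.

Let T be the final temperature. ΣQ_i = 0:
387·0.84·(T − 206) + 1213·4.18·(T − 27.71) = 0
325.08(T − 206) + 5070.3(T − 27.71) = 0
5395.4 T = 207466
T = 207466 / 5395.4 = 38.5 °C

T_f ≈ 38.5 °C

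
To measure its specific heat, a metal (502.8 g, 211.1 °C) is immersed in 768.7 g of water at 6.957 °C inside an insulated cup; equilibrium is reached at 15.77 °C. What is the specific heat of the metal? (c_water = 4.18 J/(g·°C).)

Let T be the final temperature. ΣQ_i = 0:
502.8×c×(15.77 − 211.1) + 768.7×4.18×(15.77 − 6.957) = 0
-98212 c = -28318
c = -28318/-98212 ≈ 0.2883 J/(g·°C)

c ≈ 0.288 J/(g·°C)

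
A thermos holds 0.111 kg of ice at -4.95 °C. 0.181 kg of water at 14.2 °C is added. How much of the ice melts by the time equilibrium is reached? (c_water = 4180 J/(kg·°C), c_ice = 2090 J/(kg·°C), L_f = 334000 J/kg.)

Water can give up m c ΔT = 0.181×4180×14.2 = 10743 J before reaching 0 °C.
Of that, 0.111×2090×4.95 = 1148.4 J goes to bring the ice to 0 °C, leaving 9595.1 J.
To melt every bit of ice: 0.111×334000 = 37074 J.
9595.1 J < 37074 J, so only part of the ice melts and the system sits at 0 °C.
Mass melted = 9595.1/334000 ≈ 0.02873 kg.

m_melted ≈ 0.0287 kg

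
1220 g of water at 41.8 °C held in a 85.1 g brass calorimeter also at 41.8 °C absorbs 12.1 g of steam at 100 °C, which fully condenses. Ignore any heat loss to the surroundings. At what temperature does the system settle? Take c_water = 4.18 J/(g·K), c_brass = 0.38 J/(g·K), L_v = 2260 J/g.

Conservation of energy gives ΣQ = 0:
steam→water at 100 °C releases m L_v = 12.1·2260 = 27346
  condensed water 100 °C→T: 50.58(T − 100)
  water warms: 1220·4.18·(T − 41.8) = 5099.6(T − 41.8)
  cup: 32.34(T − 41.8)
5182.5 T = 27346 + 5057.8 + 214515 = 246919
T ≈ 47.64 °C, under the boiling point, so the assumption holds.

T_f ≈ 47.6 °C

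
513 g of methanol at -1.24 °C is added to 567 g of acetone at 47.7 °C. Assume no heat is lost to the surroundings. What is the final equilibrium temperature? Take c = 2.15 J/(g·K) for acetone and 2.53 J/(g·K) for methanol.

T_f ≈ 22.5 °C

Heat lost by the acetone equals heat gained by the methanol:
567·2.15·(47.7 − T) = 513·2.53·(T − (-1.24))
1219(47.7 − T) = 1297.9(T − (-1.24))
2516.9 T = 56539  ⇒  T ≈ 22.46 °C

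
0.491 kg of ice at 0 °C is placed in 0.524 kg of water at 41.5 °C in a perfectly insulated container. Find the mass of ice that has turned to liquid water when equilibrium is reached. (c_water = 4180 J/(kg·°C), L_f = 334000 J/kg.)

Water can give up m c ΔT = 0.524·4180·41.5 = 90898 J before reaching 0 °C.
Fully melting the ice requires m_ice L_f = 0.491·334000 = 163994 J.
Since 90898 < 163994 J, not all the ice melts; equilibrium is at 0 °C.
m_melted·334000 = 90898  ⇒  m_melted ≈ 0.2722 kg.

m_melted ≈ 0.272 kg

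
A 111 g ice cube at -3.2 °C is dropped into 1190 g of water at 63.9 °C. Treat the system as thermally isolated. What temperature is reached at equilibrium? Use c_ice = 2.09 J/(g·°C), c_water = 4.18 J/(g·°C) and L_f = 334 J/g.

Net heat exchanged in the isolated system is zero:
ice -3.2→0 °C: 111·2.09·3.2 = 742.37
  latent heat to melt: 111·334 = 37074
  warm the meltwater: 463.98 T
  water: 4974.2(T − 63.9)
5438.2 T = 317851 − 37816 = 280035
T ≈ 51.49 °C. Since T > 0 °C, the all-ice-melts assumption holds.

T_f ≈ 51.5 °C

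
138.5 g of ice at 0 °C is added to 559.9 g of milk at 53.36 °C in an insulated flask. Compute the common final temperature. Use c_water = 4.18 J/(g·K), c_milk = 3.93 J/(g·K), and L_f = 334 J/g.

Let T be the final temperature. ΣQ_i = 0:
latent heat to melt: 138.5×334 = 46259; meltwater 0→T: 138.5×4.18×T = 578.93 T; milk cools: 559.9×3.93×(T − 53.36) = 2200.4(T − 53.36)
2779.3 T = 117414 − 46259 = 71155
T ≈ 25.60 °C. Since T > 0 °C, the all-ice-melts assumption holds.

T_f ≈ 25.6 °C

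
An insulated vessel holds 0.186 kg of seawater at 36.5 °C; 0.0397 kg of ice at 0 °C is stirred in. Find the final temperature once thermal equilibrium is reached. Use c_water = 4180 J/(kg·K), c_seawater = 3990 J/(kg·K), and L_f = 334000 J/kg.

T_f ≈ 15.2 °C

Energy conservation, ΣQ = 0:
latent heat to melt: 0.0397·334000 = 13260
  warm the meltwater: 165.95 T
  seawater: 742.14(T − 36.5)
908.09 T = 27088 − 13260 = 13828
T ≈ 15.23 °C (positive, so assuming full melt was valid).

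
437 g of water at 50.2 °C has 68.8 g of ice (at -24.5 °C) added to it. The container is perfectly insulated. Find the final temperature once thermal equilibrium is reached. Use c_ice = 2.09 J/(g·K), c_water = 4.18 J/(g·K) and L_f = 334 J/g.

T_f ≈ 30.8 °C

Energy conservation, ΣQ = 0:
warm ice to 0 °C: 68.8·2.09·(0 − (-24.5)) = 3522.9; melt ice: 68.8·334 = 22979; warm the meltwater: 287.58 T; water cools: 437·4.18·(T − 50.2) = 1826.7(T − 50.2)
2114.2 T = 91698 − 26502 = 65196
T ≈ 30.84 °C (positive, so assuming full melt was valid).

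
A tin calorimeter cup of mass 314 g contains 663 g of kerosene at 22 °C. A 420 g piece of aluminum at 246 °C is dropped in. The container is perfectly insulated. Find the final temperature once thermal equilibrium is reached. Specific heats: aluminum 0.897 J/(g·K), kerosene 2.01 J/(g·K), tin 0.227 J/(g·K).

T_f ≈ 69.4 °C

Conservation of energy gives ΣQ = 0:
420×0.897×(T − 246) + 663×2.01×(T − 22) + 314×0.227×(T − 22) = 0
376.74(T − 246) + 1332.6(T − 22) + 71.28(T − 22) = 0
1780.6 T = 123564
T ≈ 69.39 °C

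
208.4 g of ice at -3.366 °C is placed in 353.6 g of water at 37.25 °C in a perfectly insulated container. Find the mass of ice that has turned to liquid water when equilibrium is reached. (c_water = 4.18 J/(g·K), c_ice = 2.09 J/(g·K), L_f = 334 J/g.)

m_melted ≈ 160 g

Heat available from the water dropping to 0 °C: 353.6·4.18·37.25 = 55057 J.
Of that, 208.4·2.09·3.366 = 1466.1 J goes to bring the ice to 0 °C, leaving 53591 J.
Fully melting the ice requires m_ice L_f = 208.4·334 = 69606 J.
Since 53591 < 69606 J, not all the ice melts; equilibrium is at 0 °C.
m_melted·334 = 53591  ⇒  m_melted ≈ 160.5 g.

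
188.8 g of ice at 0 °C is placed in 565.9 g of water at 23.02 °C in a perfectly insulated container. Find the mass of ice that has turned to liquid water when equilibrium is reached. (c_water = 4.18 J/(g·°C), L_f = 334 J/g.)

Water can give up m c ΔT = 565.9×4.18×23.02 = 54453 J before reaching 0 °C.
Fully melting the ice requires m_ice L_f = 188.8×334 = 63059 J.
54453 J < 63059 J, so only part of the ice melts and the system sits at 0 °C.
Mass melted = 54453/334 ≈ 163 g.

m_melted ≈ 163 g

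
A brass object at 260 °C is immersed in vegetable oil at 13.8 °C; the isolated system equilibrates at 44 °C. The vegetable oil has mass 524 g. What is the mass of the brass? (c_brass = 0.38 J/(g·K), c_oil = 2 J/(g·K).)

m ≈ 386 g

Heat lost by the brass = heat gained by the oil:
m·0.38·(260 − 44) = 524·2·(44 − 13.8)
82.08 m = 31650  ⇒  m ≈ 385.6 g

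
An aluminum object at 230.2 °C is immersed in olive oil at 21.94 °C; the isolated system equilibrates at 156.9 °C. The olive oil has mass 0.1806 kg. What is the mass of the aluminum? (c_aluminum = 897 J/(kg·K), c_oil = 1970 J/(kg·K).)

Heat lost by the aluminum = heat gained by the oil:
m·897·(230.2 − 156.9) = 0.1806·1970·(156.9 − 21.94)
65750 m = 48016  ⇒  m ≈ 0.7303 kg

m ≈ 0.73 kg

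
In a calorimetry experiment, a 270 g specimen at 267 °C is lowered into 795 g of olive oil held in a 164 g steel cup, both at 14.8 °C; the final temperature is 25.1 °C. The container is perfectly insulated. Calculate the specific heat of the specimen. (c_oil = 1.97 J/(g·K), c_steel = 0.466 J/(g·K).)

c ≈ 0.259 J/(g·K)

Energy conservation, ΣQ = 0:
270×c×(25.1 − 267) + 795×1.97×(25.1 − 14.8) + 164×0.466×(25.1 − 14.8) = 0
-65313 c = -16919
c = -16919/-65313 ≈ 0.259 J/(g·K)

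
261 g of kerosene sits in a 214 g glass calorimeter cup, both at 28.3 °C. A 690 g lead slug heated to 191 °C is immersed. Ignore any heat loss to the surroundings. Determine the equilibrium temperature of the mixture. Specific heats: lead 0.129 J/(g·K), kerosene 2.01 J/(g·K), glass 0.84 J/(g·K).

T_f ≈ 46.6 °C

Taking heat into each body as positive, Σ m c ΔT = 0:
690·0.129·(T − 191) + 261·2.01·(T − 28.3) + 214·0.84·(T − 28.3) = 0
(89.01 + 524.61 + 179.76) T = 89.01·191 + 524.61·28.3 + 179.76·28.3
T = 36935 / 793.38 = 46.6 °C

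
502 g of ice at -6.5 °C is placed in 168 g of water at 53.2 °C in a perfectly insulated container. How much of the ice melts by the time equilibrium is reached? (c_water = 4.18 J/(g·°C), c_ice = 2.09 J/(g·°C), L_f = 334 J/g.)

Water can give up m c ΔT = 168×4.18×53.2 = 37359 J before reaching 0 °C.
Of that, 502×2.09×6.5 = 6819.7 J goes to bring the ice to 0 °C, leaving 30539 J.
Melting all 502 g of ice would need 502×334 = 167668 J.
That's not enough to melt it all — equilibrium is at 0 °C with ice remaining.
m_melted×334 = 30539  ⇒  m_melted ≈ 91.44 g.

m_melted ≈ 91.4 g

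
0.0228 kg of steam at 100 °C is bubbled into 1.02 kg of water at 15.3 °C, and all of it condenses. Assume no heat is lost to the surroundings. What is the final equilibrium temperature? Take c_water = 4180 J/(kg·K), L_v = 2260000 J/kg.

T_f ≈ 29.0 °C

Let T be the final temperature. ΣQ_i = 0:
steam→water at 100 °C releases m L_v = 0.0228×2260000 = 51528; condensate cools 100→T: 0.0228×4180×(T − 100) = 95.3(T − 100); water warms: 1.02×4180×(T − 15.3) = 4263.6(T − 15.3)
4358.9 T = 51528 + 9530.4 + 65233 = 126291
T ≈ 28.97 °C (< 100 °C, so full condensation is consistent).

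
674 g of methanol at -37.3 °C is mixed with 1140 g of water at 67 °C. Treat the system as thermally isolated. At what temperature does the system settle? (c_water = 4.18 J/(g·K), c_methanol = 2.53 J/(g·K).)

T_f ≈ 39.5 °C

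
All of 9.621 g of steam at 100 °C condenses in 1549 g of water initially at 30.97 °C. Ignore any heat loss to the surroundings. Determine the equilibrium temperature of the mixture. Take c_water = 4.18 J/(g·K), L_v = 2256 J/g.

T_f ≈ 34.7 °C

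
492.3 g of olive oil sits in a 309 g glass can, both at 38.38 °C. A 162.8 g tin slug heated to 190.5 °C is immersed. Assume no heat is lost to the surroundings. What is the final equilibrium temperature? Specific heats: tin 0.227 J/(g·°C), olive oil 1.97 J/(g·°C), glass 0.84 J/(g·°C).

T_f ≈ 42.8 °C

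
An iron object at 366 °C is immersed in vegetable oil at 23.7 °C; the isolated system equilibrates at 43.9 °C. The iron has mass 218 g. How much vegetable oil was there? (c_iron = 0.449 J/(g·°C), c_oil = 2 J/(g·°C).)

m ≈ 780 g

Heat lost by the iron = heat gained by the oil:
218×0.449×(366 − 43.9) = m×2×(43.9 − 23.7)
40.4 m = 31528  ⇒  m ≈ 780.4 g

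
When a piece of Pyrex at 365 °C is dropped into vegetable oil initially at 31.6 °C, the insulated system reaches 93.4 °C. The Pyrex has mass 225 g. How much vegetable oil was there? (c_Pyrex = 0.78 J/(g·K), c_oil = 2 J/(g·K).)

m ≈ 386 g

Heat lost by the Pyrex = heat gained by the oil:
225×0.78×(365 − 93.4) = m×2×(93.4 − 31.6)
123.6 m = 47666  ⇒  m ≈ 385.6 g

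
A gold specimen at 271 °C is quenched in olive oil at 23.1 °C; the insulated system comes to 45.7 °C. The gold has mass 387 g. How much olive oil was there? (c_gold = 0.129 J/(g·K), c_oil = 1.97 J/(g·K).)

m ≈ 253 g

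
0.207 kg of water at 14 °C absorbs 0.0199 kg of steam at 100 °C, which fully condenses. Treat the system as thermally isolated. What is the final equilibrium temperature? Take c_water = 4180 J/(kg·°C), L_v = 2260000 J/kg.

T_f ≈ 69.0 °C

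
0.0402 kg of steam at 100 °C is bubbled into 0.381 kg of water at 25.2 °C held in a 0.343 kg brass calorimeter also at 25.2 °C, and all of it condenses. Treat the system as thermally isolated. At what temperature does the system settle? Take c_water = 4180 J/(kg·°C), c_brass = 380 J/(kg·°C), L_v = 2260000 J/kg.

T_f ≈ 79.9 °C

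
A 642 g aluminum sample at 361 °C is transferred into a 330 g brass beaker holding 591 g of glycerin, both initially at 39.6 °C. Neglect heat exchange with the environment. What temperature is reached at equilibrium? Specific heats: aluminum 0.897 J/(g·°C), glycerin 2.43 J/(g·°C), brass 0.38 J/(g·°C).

T_f ≈ 126.2 °C

With ΣQ=0 the equilibrium temperature is the m·c-weighted mean:
T_f = (575.87×361 + 1436.1×39.6 + 125.4×39.6) / (575.87 + 1436.1 + 125.4)
    = 269727 / 2137.4 ≈ 126.19 °C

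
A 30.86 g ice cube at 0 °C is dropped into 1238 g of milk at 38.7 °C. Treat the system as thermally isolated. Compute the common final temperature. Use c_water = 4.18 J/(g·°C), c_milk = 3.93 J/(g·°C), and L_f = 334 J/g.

T_f ≈ 35.6 °C

Heat gained plus heat lost sum to zero:
fusion: m_ice L_f = 30.86×334 = 10307
  meltwater 0→T: 30.86×4.18×T = 128.99 T
  milk cools: 1238×3.93×(T − 38.7) = 4865.3(T − 38.7)
4994.3 T = 188289 − 10307 = 177981
T ≈ 35.64 °C (positive, so assuming full melt was valid).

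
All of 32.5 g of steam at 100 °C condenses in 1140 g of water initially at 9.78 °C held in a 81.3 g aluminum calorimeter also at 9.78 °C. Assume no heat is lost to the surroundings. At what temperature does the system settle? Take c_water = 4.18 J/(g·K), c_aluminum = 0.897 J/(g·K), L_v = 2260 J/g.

T_f ≈ 27.0 °C

Sum of m c ΔT and latent-heat terms is zero:
steam→water at 100 °C releases m L_v = 32.5×2260 = 73450
  condensate cools 100→T: 32.5×4.18×(T − 100) = 135.85(T − 100)
  original water: 4765.2(T − 9.78)
  cup: 72.93(T − 9.78)
4974 T = 73450 + 13585 + 47317 = 134352
T ≈ 27.01 °C — below 100 °C, confirming all the steam condensed.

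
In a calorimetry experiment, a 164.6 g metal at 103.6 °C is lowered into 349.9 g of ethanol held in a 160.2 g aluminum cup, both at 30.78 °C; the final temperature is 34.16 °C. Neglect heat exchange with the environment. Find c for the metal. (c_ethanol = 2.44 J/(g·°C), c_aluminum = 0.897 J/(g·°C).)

c ≈ 0.295 J/(g·°C)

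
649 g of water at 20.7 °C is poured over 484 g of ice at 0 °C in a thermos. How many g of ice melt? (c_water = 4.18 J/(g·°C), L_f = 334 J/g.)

m_melted ≈ 168 g

Heat available from the water dropping to 0 °C: 649×4.18×20.7 = 56155 J.
To melt every bit of ice: 484×334 = 161656 J.
That's not enough to melt it all — equilibrium is at 0 °C with ice remaining.
Mass melted = 56155/334 ≈ 168.1 g.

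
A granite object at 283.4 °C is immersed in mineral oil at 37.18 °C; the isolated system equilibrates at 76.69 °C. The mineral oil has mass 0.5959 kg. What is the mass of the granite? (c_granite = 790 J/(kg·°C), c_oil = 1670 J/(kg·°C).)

m ≈ 0.241 kg

Heat lost by the granite = heat gained by the oil:
m·790·(283.4 − 76.69) = 0.5959·1670·(76.69 − 37.18)
163301 m = 39318  ⇒  m ≈ 0.2408 kg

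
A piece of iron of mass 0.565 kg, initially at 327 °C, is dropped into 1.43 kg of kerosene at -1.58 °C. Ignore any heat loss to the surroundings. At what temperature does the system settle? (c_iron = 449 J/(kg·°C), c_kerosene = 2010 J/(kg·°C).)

T_f ≈ 25.1 °C

Heat lost by the iron equals heat gained by the kerosene:
0.565·449·(327 − T) = 1.43·2010·(T − (-1.58))
253.68(327 − T) = 2874.3(T − (-1.58))
3128 T = 78414  ⇒  T ≈ 25.07 °C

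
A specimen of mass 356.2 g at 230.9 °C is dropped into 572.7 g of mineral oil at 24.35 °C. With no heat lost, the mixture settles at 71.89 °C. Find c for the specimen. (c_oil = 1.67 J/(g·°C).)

Heat lost by the specimen = heat gained by the oil:
356.2·c·(230.9 − 71.89) = 572.7·1.67·(71.89 − 24.35)
56639 c = 45468  ⇒  c ≈ 0.8028 J/(g·°C)

c ≈ 0.803 J/(g·°C)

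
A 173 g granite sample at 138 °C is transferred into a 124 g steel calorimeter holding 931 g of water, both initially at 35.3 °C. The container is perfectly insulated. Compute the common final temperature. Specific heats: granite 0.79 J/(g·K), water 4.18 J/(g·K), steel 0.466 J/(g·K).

With ΣQ=0 the equilibrium temperature is the m·c-weighted mean:
T_f = (136.67·138 + 3891.6·35.3 + 57.78·35.3) / (136.67 + 3891.6 + 57.78)
    = 158273 / 4086 ≈ 38.74 °C

T_f ≈ 38.7 °C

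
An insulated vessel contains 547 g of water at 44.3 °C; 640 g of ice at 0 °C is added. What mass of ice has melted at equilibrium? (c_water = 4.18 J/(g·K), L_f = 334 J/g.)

Cooling the water to 0 °C releases 547·4.18·44.3 = 101290 J.
To melt every bit of ice: 640·334 = 213760 J.
That's not enough to melt it all — equilibrium is at 0 °C with ice remaining.
m_melt = 101290 / L_f = 303.3 g.

m_melted ≈ 303 g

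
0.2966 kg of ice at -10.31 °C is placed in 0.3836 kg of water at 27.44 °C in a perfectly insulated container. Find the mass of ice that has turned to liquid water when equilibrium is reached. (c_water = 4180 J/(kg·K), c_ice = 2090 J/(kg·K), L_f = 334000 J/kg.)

Water can give up m c ΔT = 0.3836·4180·27.44 = 43999 J before reaching 0 °C.
Warming the ice to 0 °C takes 0.2966·2090·10.31 = 6391.1 J, leaving 37608 J for melting.
To melt every bit of ice: 0.2966·334000 = 99064 J.
That's not enough to melt it all — equilibrium is at 0 °C with ice remaining.
m_melt = 37608 / L_f = 0.1126 kg.

m_melted ≈ 0.113 kg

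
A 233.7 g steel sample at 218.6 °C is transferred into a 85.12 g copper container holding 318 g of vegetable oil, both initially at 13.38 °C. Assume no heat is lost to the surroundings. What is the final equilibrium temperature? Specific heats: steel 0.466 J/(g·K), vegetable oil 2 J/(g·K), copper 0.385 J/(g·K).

T_f ≈ 42.1 °C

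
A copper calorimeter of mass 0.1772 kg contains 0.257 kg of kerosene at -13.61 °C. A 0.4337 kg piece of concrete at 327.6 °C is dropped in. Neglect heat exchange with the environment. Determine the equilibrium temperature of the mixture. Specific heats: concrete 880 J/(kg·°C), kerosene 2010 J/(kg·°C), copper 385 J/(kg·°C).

Net heat exchanged in the isolated system is zero:
0.4337·880·(T − 327.6) + 0.257·2010·(T − (-13.61)) + 0.1772·385·(T − (-13.61)) = 0
381.66(T − 327.6) + 516.57(T − (-13.61)) + 68.22(T − (-13.61)) = 0
966.45 T = 117071
T ≈ 121.14 °C

T_f ≈ 121.1 °C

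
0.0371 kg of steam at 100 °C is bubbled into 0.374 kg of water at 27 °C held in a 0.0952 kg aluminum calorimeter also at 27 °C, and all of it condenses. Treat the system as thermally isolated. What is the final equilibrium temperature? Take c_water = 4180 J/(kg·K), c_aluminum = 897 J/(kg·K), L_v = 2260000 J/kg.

T_f ≈ 79.8 °C

Setting the total heat transfer to zero:
steam→water at 100 °C releases m L_v = 0.0371·2260000 = 83846; condensate cools 100→T: 0.0371·4180·(T − 100) = 155.08(T − 100); original water: 1563.3(T − 27); cup: 85.39(T − 27)
1803.8 T = 83846 + 15508 + 44515 = 143869
T ≈ 79.76 °C, under the boiling point, so the assumption holds.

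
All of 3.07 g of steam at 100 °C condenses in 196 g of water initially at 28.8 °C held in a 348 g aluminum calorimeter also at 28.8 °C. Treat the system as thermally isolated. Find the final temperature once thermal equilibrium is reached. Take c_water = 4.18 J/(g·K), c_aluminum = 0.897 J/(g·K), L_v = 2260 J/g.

Energy balance with sensible and latent terms:
latent heat released on condensation: 3.07·2260 = 6938.2
  condensed water 100 °C→T: 12.83(T − 100)
  water warms: 196·4.18·(T − 28.8) = 819.28(T − 28.8)
  cup: 312.16(T − 28.8)
1144.3 T = 6938.2 + 1283.3 + 32585 = 40807
T ≈ 35.66 °C, under the boiling point, so the assumption holds.

T_f ≈ 35.7 °C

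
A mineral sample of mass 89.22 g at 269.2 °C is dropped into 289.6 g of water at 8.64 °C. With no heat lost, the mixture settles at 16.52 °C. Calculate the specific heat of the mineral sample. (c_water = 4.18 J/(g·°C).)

c ≈ 0.423 J/(g·°C)

Let T be the final temperature. ΣQ_i = 0:
89.22·c·(16.52 − 269.2) + 289.6·4.18·(16.52 − 8.64) = 0
-22544 c = -9539
c = -9539/-22544 ≈ 0.4231 J/(g·°C)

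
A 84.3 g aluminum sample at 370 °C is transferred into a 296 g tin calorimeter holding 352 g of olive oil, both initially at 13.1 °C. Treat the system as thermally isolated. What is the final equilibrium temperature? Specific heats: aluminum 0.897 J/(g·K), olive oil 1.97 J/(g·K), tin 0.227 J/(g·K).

T_f ≈ 45.4 °C

Heat gained plus heat lost sum to zero:
84.3·0.897·(T − 370) + 352·1.97·(T − 13.1) + 296·0.227·(T − 13.1) = 0
75.62(T − 370) + 693.44(T − 13.1) + 67.19(T − 13.1) = 0
836.25 T = 37943
T = 37943 / 836.25 = 45.4 °C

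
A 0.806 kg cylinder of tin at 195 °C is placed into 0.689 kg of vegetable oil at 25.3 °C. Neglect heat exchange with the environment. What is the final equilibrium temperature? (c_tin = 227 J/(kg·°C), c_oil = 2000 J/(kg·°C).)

With ΣQ=0 the equilibrium temperature is the m·c-weighted mean:
T_f = (182.96*195 + 1378*25.3) / (182.96 + 1378)
    = 70541 / 1561 ≈ 45.19 °C

T_f ≈ 45.2 °C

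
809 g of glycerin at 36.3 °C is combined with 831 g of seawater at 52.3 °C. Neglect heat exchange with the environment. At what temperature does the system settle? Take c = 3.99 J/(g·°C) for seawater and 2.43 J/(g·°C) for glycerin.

T_f ≈ 46.3 °C

Set heat shed by the hot body equal to heat absorbed by the cold body:
831·3.99·(52.3 − T) = 809·2.43·(T − 36.3)
3315.7(52.3 − T) = 1965.9(T − 36.3)
5281.6 T = 244772  ⇒  T ≈ 46.34 °C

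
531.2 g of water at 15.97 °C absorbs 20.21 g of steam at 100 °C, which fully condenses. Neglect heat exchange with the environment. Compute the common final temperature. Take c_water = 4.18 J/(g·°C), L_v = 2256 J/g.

T_f ≈ 38.8 °C

Conservation of energy gives ΣQ = 0:
latent heat released on condensation: 20.21·2256 = 45594
  condensed water 100 °C→T: 84.48(T − 100)
  water warms: 531.2·4.18·(T − 15.97) = 2220.4(T − 15.97)
2304.9 T = 45594 + 8447.8 + 35460 = 89502
T ≈ 38.83 °C — below 100 °C, confirming all the steam condensed.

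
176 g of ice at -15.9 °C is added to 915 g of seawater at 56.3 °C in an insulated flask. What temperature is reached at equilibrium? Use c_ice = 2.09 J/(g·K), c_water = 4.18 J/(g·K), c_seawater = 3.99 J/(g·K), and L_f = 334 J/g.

Sum of m c ΔT and latent-heat terms is zero:
ice -15.9→0 °C: 176×2.09×15.9 = 5848.7; latent heat to melt: 176×334 = 58784; meltwater 0→T: 176×4.18×T = 735.68 T; seawater: 3650.9(T − 56.3)
4386.5 T = 205543 − 64633 = 140910
T ≈ 32.12 °C. Since T > 0 °C, the all-ice-melts assumption holds.

T_f ≈ 32.1 °C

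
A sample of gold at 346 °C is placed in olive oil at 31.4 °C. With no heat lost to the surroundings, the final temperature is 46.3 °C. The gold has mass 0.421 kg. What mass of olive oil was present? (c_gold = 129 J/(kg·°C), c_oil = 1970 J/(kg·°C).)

m ≈ 0.555 kg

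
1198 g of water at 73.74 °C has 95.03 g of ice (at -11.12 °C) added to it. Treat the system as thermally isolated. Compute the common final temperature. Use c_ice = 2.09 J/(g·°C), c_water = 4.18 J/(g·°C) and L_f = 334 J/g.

Setting the total heat transfer to zero:
warm ice to 0 °C: 95.03×2.09×(0 − (-11.12)) = 2208.6; fusion: m_ice L_f = 95.03×334 = 31740; warm the meltwater: 397.23 T; water cools: 1198×4.18×(T − 73.74) = 5007.6(T − 73.74)
5404.9 T = 369263 − 33949 = 335315
T ≈ 62.04 °C. Since T > 0 °C, the all-ice-melts assumption holds.

T_f ≈ 62.0 °C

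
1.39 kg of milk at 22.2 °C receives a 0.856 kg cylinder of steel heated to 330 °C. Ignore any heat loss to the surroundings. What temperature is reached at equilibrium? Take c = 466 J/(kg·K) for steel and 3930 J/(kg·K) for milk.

Setting the total heat transfer to zero:
0.856*466*(T − 330) + 1.39*3930*(T − 22.2) = 0
(398.9 + 5462.7) T = 398.9*330 + 5462.7*22.2
T ≈ 43.15 °C

T_f ≈ 43.1 °C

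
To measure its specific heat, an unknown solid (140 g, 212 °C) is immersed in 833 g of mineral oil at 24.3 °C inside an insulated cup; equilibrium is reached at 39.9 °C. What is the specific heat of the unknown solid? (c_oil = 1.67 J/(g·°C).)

c ≈ 0.901 J/(g·°C)

Let T be the final temperature. ΣQ_i = 0:
140·c·(39.9 − 212) + 833·1.67·(39.9 − 24.3) = 0
-24094 c = -21701
c = -21701/-24094 ≈ 0.9007 J/(g·°C)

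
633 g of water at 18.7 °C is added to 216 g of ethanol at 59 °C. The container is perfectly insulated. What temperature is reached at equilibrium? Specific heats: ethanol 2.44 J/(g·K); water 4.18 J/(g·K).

Energy conservation, ΣQ = 0:
216×2.44×(T − 59) + 633×4.18×(T − 18.7) = 0
(527.04 + 2645.9) T = 527.04×59 + 2645.9×18.7
T = 80574/3173 ≈ 25.39 °C

T_f ≈ 25.4 °C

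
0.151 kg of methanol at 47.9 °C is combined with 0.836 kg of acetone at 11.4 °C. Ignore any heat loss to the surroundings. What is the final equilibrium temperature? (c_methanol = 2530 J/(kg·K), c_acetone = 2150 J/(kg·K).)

T_f = Σ m_i c_i T_i / Σ m_i c_i:
T_f = (382.03×47.9 + 1797.4×11.4) / (382.03 + 1797.4)
    = 38790 / 2179.4 ≈ 17.80 °C

T_f ≈ 17.8 °C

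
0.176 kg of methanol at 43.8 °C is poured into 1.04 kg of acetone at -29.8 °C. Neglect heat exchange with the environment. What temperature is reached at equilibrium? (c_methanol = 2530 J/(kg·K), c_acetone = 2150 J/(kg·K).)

Taking heat into each body as positive, Σ m c ΔT = 0:
0.176·2530·(T − 43.8) + 1.04·2150·(T − (-29.8)) = 0
445.28(T − 43.8) + 2236(T − (-29.8)) = 0
2681.3 T = -47130
T = -47130/2681.3 ≈ -17.58 °C

T_f ≈ -17.6 °C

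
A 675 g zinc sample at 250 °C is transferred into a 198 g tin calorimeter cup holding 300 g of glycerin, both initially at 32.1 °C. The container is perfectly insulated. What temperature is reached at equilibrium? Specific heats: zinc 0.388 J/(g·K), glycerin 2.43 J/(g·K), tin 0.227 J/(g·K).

T_f ≈ 87.2 °C

Heat gained plus heat lost sum to zero:
675×0.388×(T − 250) + 300×2.43×(T − 32.1) + 198×0.227×(T − 32.1) = 0
261.9(T − 250) + 729(T − 32.1) + 44.95(T − 32.1) = 0
(261.9 + 729 + 44.95) T = 261.9×250 + 729×32.1 + 44.95×32.1
T = 90319/1035.8 ≈ 87.19 °C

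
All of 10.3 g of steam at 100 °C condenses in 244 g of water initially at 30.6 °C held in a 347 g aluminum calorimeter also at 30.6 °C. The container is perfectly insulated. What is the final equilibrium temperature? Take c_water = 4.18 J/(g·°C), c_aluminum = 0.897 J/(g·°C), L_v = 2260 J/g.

T_f ≈ 49.7 °C

Taking heat into each body as positive, Σ m c ΔT = 0:
steam→water at 100 °C releases m L_v = 10.3·2260 = 23278
  condensate cools 100→T: 10.3·4.18·(T − 100) = 43.05(T − 100)
  water warms: 244·4.18·(T − 30.6) = 1019.9(T − 30.6)
  aluminum cup: 347·0.897·(T − 30.6) = 311.26(T − 30.6)
1374.2 T = 23278 + 4305.4 + 40734 = 68317
T ≈ 49.71 °C, under the boiling point, so the assumption holds.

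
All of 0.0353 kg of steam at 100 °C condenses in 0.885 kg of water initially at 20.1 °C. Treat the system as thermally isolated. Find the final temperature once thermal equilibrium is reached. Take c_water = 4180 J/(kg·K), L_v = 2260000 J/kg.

Setting the total heat transfer to zero:
steam→water at 100 °C releases m L_v = 0.0353×2260000 = 79778; condensate cools 100→T: 0.0353×4180×(T − 100) = 147.55(T − 100); water warms: 0.885×4180×(T − 20.1) = 3699.3(T − 20.1)
3846.9 T = 79778 + 14755 + 74356 = 168889
T ≈ 43.90 °C — below 100 °C, confirming all the steam condensed.

T_f ≈ 43.9 °C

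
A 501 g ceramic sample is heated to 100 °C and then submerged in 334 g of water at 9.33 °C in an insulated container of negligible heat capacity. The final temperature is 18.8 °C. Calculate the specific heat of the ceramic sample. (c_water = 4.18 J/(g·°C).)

m_s c (T_s − T_f) = m_water c_water (T_f − T_0):
501·c·(100 − 18.8) = 334·4.18·(18.8 − 9.33)
40681 c = 13221  ⇒  c ≈ 0.325 J/(g·°C)

c ≈ 0.325 J/(g·°C)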